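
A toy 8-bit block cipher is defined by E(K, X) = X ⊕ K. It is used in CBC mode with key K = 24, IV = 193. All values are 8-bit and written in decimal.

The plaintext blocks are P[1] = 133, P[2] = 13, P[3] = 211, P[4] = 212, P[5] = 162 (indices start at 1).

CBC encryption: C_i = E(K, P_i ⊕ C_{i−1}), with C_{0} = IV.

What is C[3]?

C[3] = 130

C[1]: P[1] ⊕ 193 = 68; E(K, 68) = 92.
C[2]: P[2] ⊕ 92 = 81; E(K, 81) = 73.
C[3]: P[3] ⊕ 73 = 154; E(K, 154) = 130.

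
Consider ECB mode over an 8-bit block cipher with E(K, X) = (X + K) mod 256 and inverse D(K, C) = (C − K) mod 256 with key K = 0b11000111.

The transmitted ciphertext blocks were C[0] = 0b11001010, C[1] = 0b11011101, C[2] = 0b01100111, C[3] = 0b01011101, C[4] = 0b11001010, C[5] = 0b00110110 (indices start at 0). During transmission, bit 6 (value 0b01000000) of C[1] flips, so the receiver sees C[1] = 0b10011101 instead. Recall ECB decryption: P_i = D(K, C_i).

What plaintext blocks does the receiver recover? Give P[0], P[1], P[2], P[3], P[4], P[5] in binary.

P[0] = 0b00000011, P[1] = 0b11010110, P[2] = 0b10100000, P[3] = 0b10010110, P[4] = 0b00000011, P[5] = 0b01101111

Only C[1] changed, to 0b10011101. In ECB, a change in C_i affects only P_i. Decrypting the received ciphertext:
P[0]: D(K, 0b11001010) = 0b00000011.
P[1]: D(K, 0b10011101) = 0b11010110.
P[2]: D(K, 0b01100111) = 0b10100000.
P[3]: D(K, 0b01011101) = 0b10010110.
P[4]: D(K, 0b11001010) = 0b00000011.
P[5]: D(K, 0b00110110) = 0b01101111.
Blocks that differ from the original plaintext: P[1].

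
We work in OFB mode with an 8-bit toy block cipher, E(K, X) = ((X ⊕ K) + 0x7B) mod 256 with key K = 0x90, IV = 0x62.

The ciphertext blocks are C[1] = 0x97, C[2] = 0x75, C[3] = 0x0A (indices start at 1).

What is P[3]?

P[3] = 0x69

OFB decryption: S_i = E(K, S_{i−1}) with S_{0} = IV; P_i = C_i ⊕ S_i.
P[1]: S = E(K, 0x62) = 0x6D; 0x97 ⊕ 0x6D = 0xFA.
P[2]: S = E(K, 0x6D) = 0x78; 0x75 ⊕ 0x78 = 0x0D.
P[3]: S = E(K, 0x78) = 0x63; 0x0A ⊕ 0x63 = 0x69.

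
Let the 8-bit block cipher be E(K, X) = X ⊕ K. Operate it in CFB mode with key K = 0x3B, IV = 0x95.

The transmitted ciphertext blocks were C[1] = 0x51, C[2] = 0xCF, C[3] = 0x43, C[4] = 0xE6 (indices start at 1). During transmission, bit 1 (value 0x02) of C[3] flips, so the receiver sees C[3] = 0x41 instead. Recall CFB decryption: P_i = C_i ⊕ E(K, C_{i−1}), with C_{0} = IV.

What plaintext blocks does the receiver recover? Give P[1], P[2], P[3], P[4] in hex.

P[1] = 0xFF, P[2] = 0xA5, P[3] = 0xB5, P[4] = 0x9C

Only C[3] changed, to 0x41. In CFB, a change in C_i flips the same bit in P_i and garbles P_{i+1}. Decrypting the received ciphertext:
P[1]: E(K, 0x95) = 0xAE; 0x51 ⊕ 0xAE = 0xFF.
P[2]: E(K, 0x51) = 0x6A; 0xCF ⊕ 0x6A = 0xA5.
P[3]: E(K, 0xCF) = 0xF4; 0x41 ⊕ 0xF4 = 0xB5.
P[4]: E(K, 0x41) = 0x7A; 0xE6 ⊕ 0x7A = 0x9C.
Blocks that differ from the original plaintext: P[3], P[4].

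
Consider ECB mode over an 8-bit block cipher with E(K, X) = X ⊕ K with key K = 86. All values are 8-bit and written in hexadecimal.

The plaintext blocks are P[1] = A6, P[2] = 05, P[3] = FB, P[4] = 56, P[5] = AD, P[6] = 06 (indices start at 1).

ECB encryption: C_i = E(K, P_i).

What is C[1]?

C[1]: E(K, A6) = 20.

C[1] = 20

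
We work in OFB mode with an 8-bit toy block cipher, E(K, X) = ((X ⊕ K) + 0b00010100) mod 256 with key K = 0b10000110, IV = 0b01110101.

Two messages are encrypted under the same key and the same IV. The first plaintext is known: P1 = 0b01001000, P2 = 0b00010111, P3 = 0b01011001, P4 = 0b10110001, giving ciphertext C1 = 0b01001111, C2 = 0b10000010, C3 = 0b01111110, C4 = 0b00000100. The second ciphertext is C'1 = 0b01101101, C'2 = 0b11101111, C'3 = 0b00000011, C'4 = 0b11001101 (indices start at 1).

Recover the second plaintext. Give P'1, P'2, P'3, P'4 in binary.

P'1 = 0b01101010, P'2 = 0b01111010, P'3 = 0b00100100, P'4 = 0b01111000

In OFB with a reused IV, both messages share the same keystream S_i, so C_i ⊕ C'_i = P_i ⊕ P'_i and thus P'_i = P_i ⊕ C_i ⊕ C'_i.
P'1: 0b01001000 ⊕ 0b01001111 ⊕ 0b01101101 = 0b01101010.
P'2: 0b00010111 ⊕ 0b10000010 ⊕ 0b11101111 = 0b01111010.
P'3: 0b01011001 ⊕ 0b01111110 ⊕ 0b00000011 = 0b00100100.
P'4: 0b10110001 ⊕ 0b00000100 ⊕ 0b11001101 = 0b01111000.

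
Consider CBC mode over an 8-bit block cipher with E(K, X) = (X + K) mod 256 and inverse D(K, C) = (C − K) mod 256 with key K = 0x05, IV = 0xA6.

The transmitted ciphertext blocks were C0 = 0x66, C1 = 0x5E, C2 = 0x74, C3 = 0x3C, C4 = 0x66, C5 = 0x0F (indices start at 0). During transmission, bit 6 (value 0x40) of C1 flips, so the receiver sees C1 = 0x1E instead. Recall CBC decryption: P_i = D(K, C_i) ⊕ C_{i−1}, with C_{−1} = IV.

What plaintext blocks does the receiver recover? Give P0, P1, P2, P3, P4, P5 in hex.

P0 = 0xC7, P1 = 0x7F, P2 = 0x71, P3 = 0x43, P4 = 0x5D, P5 = 0x6C

Only C1 changed, to 0x1E. In CBC, a change in C_i garbles P_i and flips the same bit in P_{i+1}. Decrypting the received ciphertext:
P0: D(K, 0x66) = 0x61; 0x61 ⊕ 0xA6 = 0xC7.
P1: D(K, 0x1E) = 0x19; 0x19 ⊕ 0x66 = 0x7F.
P2: D(K, 0x74) = 0x6F; 0x6F ⊕ 0x1E = 0x71.
P3: D(K, 0x3C) = 0x37; 0x37 ⊕ 0x74 = 0x43.
P4: D(K, 0x66) = 0x61; 0x61 ⊕ 0x3C = 0x5D.
P5: D(K, 0x0F) = 0x0A; 0x0A ⊕ 0x66 = 0x6C.
Blocks that differ from the original plaintext: P1, P2.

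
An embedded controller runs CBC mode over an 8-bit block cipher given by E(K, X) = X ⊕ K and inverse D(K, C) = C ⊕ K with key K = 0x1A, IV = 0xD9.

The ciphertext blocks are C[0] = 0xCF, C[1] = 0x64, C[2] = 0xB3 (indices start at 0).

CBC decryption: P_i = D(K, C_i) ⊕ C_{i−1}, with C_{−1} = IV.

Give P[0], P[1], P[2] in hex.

P[0]: D(K, 0xCF) = 0xD5; 0xD5 ⊕ 0xD9 = 0x0C.
P[1]: D(K, 0x64) = 0x7E; 0x7E ⊕ 0xCF = 0xB1.
P[2]: D(K, 0xB3) = 0xA9; 0xA9 ⊕ 0x64 = 0xCD.

P[0] = 0x0C, P[1] = 0xB1, P[2] = 0xCD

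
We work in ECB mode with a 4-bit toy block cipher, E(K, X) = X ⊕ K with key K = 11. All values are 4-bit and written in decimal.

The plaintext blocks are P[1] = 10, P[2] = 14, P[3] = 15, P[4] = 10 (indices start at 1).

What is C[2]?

ECB encryption: C_i = E(K, P_i).
C[2]: E(K, 14) = 5.

C[2] = 5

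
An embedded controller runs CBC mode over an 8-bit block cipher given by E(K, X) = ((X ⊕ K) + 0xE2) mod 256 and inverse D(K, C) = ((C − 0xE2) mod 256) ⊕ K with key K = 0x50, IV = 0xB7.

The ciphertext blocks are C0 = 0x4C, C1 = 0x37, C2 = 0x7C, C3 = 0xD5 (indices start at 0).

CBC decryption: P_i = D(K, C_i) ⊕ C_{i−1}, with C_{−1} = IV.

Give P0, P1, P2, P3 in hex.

P0: D(K, 0x4C) = 0x3A; 0x3A ⊕ 0xB7 = 0x8D.
P1: D(K, 0x37) = 0x05; 0x05 ⊕ 0x4C = 0x49.
P2: D(K, 0x7C) = 0xCA; 0xCA ⊕ 0x37 = 0xFD.
P3: D(K, 0xD5) = 0xA3; 0xA3 ⊕ 0x7C = 0xDF.

P0 = 0x8D, P1 = 0x49, P2 = 0xFD, P3 = 0xDF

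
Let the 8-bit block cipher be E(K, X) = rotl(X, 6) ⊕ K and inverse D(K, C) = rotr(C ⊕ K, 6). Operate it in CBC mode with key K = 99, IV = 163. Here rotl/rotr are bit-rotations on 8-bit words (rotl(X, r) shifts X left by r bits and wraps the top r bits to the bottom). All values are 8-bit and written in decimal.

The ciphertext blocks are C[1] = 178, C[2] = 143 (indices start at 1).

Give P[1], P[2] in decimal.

CBC decryption: P_i = D(K, C_i) ⊕ C_{i−1}, with C_{0} = IV.
P[1]: D(K, 178) = 71; 71 ⊕ 163 = 228.
P[2]: D(K, 143) = 179; 179 ⊕ 178 = 1.

P[1] = 228, P[2] = 1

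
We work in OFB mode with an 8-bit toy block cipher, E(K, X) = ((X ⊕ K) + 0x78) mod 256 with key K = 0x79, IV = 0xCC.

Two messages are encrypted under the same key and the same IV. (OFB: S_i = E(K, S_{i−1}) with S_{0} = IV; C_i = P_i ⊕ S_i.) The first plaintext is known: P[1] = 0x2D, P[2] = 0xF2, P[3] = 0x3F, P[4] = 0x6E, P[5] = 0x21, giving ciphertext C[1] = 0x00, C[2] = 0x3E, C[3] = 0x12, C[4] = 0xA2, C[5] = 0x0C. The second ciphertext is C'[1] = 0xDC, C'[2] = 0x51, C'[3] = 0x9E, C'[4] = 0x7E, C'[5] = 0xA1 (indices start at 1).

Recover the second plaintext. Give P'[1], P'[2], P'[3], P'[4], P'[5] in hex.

In OFB with a reused IV, both messages share the same keystream S_i, so C_i ⊕ C'_i = P_i ⊕ P'_i and thus P'_i = P_i ⊕ C_i ⊕ C'_i.
P'[1]: 0x2D ⊕ 0x00 ⊕ 0xDC = 0xF1.
P'[2]: 0xF2 ⊕ 0x3E ⊕ 0x51 = 0x9D.
P'[3]: 0x3F ⊕ 0x12 ⊕ 0x9E = 0xB3.
P'[4]: 0x6E ⊕ 0xA2 ⊕ 0x7E = 0xB2.
P'[5]: 0x21 ⊕ 0x0C ⊕ 0xA1 = 0x8C.

P'[1] = 0xF1, P'[2] = 0x9D, P'[3] = 0xB3, P'[4] = 0xB2, P'[5] = 0x8C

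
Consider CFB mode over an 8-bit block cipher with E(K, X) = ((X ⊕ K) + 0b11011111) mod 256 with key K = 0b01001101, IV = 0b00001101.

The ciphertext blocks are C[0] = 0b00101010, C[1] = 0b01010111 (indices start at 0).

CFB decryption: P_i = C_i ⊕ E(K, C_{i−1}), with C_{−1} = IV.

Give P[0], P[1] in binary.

P[0]: E(K, 0b00001101) = 0b00011111; 0b00101010 ⊕ 0b00011111 = 0b00110101.
P[1]: E(K, 0b00101010) = 0b01000110; 0b01010111 ⊕ 0b01000110 = 0b00010001.

P[0] = 0b00110101, P[1] = 0b00010001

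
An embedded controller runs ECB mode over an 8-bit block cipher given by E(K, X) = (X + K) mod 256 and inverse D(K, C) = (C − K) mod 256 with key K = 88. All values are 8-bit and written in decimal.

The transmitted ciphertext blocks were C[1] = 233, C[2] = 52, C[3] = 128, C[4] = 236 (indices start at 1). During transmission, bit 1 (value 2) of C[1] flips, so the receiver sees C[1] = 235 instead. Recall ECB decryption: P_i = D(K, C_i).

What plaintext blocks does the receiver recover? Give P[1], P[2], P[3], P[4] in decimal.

P[1] = 147, P[2] = 220, P[3] = 40, P[4] = 148

Only C[1] changed, to 235. In ECB, a change in C_i affects only P_i. Decrypting the received ciphertext:
P[1]: D(K, 235) = 147.
P[2]: D(K, 52) = 220.
P[3]: D(K, 128) = 40.
P[4]: D(K, 236) = 148.
Blocks that differ from the original plaintext: P[1].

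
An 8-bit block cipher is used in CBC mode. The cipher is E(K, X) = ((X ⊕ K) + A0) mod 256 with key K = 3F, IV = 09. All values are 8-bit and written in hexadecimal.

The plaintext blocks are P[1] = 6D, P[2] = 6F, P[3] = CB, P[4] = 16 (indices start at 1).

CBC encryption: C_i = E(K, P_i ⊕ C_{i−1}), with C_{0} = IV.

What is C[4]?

C[4] = 16

C[1]: P[1] ⊕ 09 = 64; E(K, 64) = FB.
C[2]: P[2] ⊕ FB = 94; E(K, 94) = 4B.
C[3]: P[3] ⊕ 4B = 80; E(K, 80) = 5F.
C[4]: P[4] ⊕ 5F = 49; E(K, 49) = 16.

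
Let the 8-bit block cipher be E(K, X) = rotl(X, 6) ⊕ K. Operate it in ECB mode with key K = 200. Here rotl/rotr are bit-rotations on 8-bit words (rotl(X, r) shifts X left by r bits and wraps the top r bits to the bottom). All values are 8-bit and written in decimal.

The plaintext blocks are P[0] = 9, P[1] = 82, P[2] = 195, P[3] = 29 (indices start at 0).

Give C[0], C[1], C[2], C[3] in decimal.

C[0] = 138, C[1] = 92, C[2] = 56, C[3] = 143

ECB encryption: C_i = E(K, P_i).
C[0]: E(K, 9) = 138.
C[1]: E(K, 82) = 92.
C[2]: E(K, 195) = 56.
C[3]: E(K, 29) = 143.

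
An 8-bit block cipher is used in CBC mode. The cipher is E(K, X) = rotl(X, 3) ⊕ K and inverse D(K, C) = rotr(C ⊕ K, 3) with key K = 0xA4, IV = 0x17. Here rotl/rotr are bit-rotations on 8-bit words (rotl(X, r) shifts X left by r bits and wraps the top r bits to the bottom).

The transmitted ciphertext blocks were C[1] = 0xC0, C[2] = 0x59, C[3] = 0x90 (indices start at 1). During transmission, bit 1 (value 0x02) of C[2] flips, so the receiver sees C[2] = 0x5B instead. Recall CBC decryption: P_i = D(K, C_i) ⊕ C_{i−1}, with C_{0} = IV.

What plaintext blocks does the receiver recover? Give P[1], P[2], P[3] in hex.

P[1] = 0x9B, P[2] = 0x3F, P[3] = 0xDD

Only C[2] changed, to 0x5B. In CBC, a change in C_i garbles P_i and flips the same bit in P_{i+1}. Decrypting the received ciphertext:
P[1]: D(K, 0xC0) = 0x8C; 0x8C ⊕ 0x17 = 0x9B.
P[2]: D(K, 0x5B) = 0xFF; 0xFF ⊕ 0xC0 = 0x3F.
P[3]: D(K, 0x90) = 0x86; 0x86 ⊕ 0x5B = 0xDD.
Blocks that differ from the original plaintext: P[2], P[3].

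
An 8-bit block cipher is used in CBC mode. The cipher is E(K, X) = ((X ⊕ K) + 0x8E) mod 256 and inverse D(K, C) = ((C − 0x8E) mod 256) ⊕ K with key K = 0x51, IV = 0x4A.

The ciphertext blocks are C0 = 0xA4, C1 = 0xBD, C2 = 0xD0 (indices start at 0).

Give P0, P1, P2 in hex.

CBC decryption: P_i = D(K, C_i) ⊕ C_{i−1}, with C_{−1} = IV.
P0: D(K, 0xA4) = 0x47; 0x47 ⊕ 0x4A = 0x0D.
P1: D(K, 0xBD) = 0x7E; 0x7E ⊕ 0xA4 = 0xDA.
P2: D(K, 0xD0) = 0x13; 0x13 ⊕ 0xBD = 0xAE.

P0 = 0x0D, P1 = 0xDA, P2 = 0xAE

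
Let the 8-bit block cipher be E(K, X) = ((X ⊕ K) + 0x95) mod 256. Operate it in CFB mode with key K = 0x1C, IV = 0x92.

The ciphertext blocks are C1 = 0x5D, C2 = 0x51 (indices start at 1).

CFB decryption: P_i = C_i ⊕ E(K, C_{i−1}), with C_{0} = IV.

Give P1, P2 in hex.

P1: E(K, 0x92) = 0x23; 0x5D ⊕ 0x23 = 0x7E.
P2: E(K, 0x5D) = 0xD6; 0x51 ⊕ 0xD6 = 0x87.

P1 = 0x7E, P2 = 0x87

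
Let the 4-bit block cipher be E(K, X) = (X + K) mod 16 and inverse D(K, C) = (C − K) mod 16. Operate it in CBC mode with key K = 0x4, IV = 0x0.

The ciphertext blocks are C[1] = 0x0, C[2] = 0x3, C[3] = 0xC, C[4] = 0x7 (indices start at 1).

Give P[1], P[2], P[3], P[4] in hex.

CBC decryption: P_i = D(K, C_i) ⊕ C_{i−1}, with C_{0} = IV.
P[1]: D(K, 0x0) = 0xC; 0xC ⊕ 0x0 = 0xC.
P[2]: D(K, 0x3) = 0xF; 0xF ⊕ 0x0 = 0xF.
P[3]: D(K, 0xC) = 0x8; 0x8 ⊕ 0x3 = 0xB.
P[4]: D(K, 0x7) = 0x3; 0x3 ⊕ 0xC = 0xF.

P[1] = 0xC, P[2] = 0xF, P[3] = 0xB, P[4] = 0xF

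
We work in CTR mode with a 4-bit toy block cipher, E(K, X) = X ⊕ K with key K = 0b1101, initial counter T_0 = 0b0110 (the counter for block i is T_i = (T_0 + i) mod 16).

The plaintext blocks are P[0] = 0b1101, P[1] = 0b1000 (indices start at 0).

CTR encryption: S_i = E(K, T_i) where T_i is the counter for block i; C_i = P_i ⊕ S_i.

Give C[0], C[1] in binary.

C[0] = 0b0110, C[1] = 0b0010

C[0]: T = 0b0110, S = E(K, T) = 0b1011; 0b1101 ⊕ 0b1011 = 0b0110.
C[1]: T = 0b0111, S = E(K, T) = 0b1010; 0b1000 ⊕ 0b1010 = 0b0010.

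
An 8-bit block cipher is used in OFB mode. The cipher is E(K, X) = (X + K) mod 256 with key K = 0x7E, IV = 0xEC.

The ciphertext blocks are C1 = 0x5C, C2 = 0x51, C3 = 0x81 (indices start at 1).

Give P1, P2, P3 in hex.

OFB decryption: S_i = E(K, S_{i−1}) with S_{0} = IV; P_i = C_i ⊕ S_i.
P1: S = E(K, 0xEC) = 0x6A; 0x5C ⊕ 0x6A = 0x36.
P2: S = E(K, 0x6A) = 0xE8; 0x51 ⊕ 0xE8 = 0xB9.
P3: S = E(K, 0xE8) = 0x66; 0x81 ⊕ 0x66 = 0xE7.

P1 = 0x36, P2 = 0xB9, P3 = 0xE7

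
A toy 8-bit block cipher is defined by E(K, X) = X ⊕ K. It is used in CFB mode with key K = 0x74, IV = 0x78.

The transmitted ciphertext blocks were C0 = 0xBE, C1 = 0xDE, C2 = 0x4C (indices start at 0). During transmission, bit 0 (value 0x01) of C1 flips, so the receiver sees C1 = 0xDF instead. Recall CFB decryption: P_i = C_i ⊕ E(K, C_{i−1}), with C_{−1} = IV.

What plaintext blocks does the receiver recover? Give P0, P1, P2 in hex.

Only C1 changed, to 0xDF. In CFB, a change in C_i flips the same bit in P_i and garbles P_{i+1}. Decrypting the received ciphertext:
P0: E(K, 0x78) = 0x0C; 0xBE ⊕ 0x0C = 0xB2.
P1: E(K, 0xBE) = 0xCA; 0xDF ⊕ 0xCA = 0x15.
P2: E(K, 0xDF) = 0xAB; 0x4C ⊕ 0xAB = 0xE7.
Blocks that differ from the original plaintext: P1, P2.

P0 = 0xB2, P1 = 0x15, P2 = 0xE7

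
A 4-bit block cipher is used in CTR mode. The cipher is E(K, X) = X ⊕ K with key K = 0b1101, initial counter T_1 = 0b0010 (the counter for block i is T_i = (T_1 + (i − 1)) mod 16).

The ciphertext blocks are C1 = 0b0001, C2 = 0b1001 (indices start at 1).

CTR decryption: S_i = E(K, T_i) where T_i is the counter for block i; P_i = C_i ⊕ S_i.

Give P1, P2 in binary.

P1 = 0b1110, P2 = 0b0111

P1: T = 0b0010, S = E(K, T) = 0b1111; 0b0001 ⊕ 0b1111 = 0b1110.
P2: T = 0b0011, S = E(K, T) = 0b1110; 0b1001 ⊕ 0b1110 = 0b0111.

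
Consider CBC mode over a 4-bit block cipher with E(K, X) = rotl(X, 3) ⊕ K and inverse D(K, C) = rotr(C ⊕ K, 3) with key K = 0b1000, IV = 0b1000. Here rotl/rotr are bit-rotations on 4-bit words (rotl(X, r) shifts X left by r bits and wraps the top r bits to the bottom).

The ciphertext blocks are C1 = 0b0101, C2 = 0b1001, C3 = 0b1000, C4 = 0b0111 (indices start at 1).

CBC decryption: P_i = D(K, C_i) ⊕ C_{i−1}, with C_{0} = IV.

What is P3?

P3 = 0b1001

P3: D(K, 0b1000) = 0b0000; 0b0000 ⊕ 0b1001 = 0b1001.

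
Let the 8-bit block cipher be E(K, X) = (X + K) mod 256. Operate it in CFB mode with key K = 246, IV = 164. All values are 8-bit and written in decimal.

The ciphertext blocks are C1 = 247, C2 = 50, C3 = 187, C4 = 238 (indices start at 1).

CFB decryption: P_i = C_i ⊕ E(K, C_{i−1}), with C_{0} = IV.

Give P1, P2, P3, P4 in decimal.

P1: E(K, 164) = 154; 247 ⊕ 154 = 109.
P2: E(K, 247) = 237; 50 ⊕ 237 = 223.
P3: E(K, 50) = 40; 187 ⊕ 40 = 147.
P4: E(K, 187) = 177; 238 ⊕ 177 = 95.

P1 = 109, P2 = 223, P3 = 147, P4 = 95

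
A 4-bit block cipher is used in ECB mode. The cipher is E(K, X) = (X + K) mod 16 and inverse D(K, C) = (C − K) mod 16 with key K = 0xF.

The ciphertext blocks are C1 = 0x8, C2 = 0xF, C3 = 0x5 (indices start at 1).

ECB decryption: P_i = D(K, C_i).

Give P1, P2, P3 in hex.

P1 = 0x9, P2 = 0x0, P3 = 0x6

P1: D(K, 0x8) = 0x9.
P2: D(K, 0xF) = 0x0.
P3: D(K, 0x5) = 0x6.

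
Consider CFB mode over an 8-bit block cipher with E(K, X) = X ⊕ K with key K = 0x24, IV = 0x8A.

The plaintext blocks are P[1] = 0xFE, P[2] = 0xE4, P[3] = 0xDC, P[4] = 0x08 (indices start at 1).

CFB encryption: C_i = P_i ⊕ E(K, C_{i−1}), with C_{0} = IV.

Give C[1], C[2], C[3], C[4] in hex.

C[1] = 0x50, C[2] = 0x90, C[3] = 0x68, C[4] = 0x44

C[1]: E(K, 0x8A) = 0xAE; 0xFE ⊕ 0xAE = 0x50.
C[2]: E(K, 0x50) = 0x74; 0xE4 ⊕ 0x74 = 0x90.
C[3]: E(K, 0x90) = 0xB4; 0xDC ⊕ 0xB4 = 0x68.
C[4]: E(K, 0x68) = 0x4C; 0x08 ⊕ 0x4C = 0x44.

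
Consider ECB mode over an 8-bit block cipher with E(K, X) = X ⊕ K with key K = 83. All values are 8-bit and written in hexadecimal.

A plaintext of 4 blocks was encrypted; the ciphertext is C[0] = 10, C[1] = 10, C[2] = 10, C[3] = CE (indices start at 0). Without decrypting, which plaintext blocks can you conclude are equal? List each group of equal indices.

P[0] = P[1] = P[2]

ECB encrypts each block independently with the same key, so equal ciphertext blocks imply equal plaintext blocks.
C[0] = C[1] = C[2] = 10, so P[0] = P[1] = P[2].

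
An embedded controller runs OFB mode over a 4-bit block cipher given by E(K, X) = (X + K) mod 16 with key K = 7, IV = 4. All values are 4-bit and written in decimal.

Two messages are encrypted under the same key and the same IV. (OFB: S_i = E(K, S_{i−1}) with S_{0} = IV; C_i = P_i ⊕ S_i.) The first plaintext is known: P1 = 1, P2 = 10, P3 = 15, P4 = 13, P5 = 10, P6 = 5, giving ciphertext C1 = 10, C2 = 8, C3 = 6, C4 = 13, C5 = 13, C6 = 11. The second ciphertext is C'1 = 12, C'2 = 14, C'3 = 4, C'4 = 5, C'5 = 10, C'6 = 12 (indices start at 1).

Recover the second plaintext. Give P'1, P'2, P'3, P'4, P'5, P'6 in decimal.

P'1 = 7, P'2 = 12, P'3 = 13, P'4 = 5, P'5 = 13, P'6 = 2

In OFB with a reused IV, both messages share the same keystream S_i, so C_i ⊕ C'_i = P_i ⊕ P'_i and thus P'_i = P_i ⊕ C_i ⊕ C'_i.
P'1: 1 ⊕ 10 ⊕ 12 = 7.
P'2: 10 ⊕ 8 ⊕ 14 = 12.
P'3: 15 ⊕ 6 ⊕ 4 = 13.
P'4: 13 ⊕ 13 ⊕ 5 = 5.
P'5: 10 ⊕ 13 ⊕ 10 = 13.
P'6: 5 ⊕ 11 ⊕ 12 = 2.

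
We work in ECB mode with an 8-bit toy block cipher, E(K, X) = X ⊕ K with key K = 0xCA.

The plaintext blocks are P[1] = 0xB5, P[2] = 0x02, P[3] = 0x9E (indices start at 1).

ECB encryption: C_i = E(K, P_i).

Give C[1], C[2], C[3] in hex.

C[1] = 0x7F, C[2] = 0xC8, C[3] = 0x54

C[1]: E(K, 0xB5) = 0x7F.
C[2]: E(K, 0x02) = 0xC8.
C[3]: E(K, 0x9E) = 0x54.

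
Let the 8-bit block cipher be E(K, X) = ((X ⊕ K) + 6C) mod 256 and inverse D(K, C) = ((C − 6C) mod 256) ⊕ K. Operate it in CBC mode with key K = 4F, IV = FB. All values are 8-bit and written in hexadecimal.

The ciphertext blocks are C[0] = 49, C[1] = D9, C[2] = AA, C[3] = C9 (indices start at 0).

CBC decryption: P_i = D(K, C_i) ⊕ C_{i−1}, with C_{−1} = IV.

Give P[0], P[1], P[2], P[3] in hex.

P[0]: D(K, 49) = 92; 92 ⊕ FB = 69.
P[1]: D(K, D9) = 22; 22 ⊕ 49 = 6B.
P[2]: D(K, AA) = 71; 71 ⊕ D9 = A8.
P[3]: D(K, C9) = 12; 12 ⊕ AA = B8.

P[0] = 69, P[1] = 6B, P[2] = A8, P[3] = B8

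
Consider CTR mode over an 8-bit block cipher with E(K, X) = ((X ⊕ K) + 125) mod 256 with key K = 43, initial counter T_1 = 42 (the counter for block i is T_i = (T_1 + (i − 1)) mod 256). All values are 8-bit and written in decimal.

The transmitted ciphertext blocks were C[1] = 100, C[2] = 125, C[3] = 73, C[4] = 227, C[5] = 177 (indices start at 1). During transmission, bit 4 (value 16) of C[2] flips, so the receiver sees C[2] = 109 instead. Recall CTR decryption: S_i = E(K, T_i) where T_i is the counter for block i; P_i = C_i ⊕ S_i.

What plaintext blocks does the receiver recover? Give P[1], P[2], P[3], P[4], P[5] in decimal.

P[1] = 26, P[2] = 16, P[3] = 205, P[4] = 96, P[5] = 51

Only C[2] changed, to 109. In CTR, a change in C_i flips the same bit in P_i only; the keystream is unaffected. Decrypting the received ciphertext:
P[1]: T = 42, S = E(K, T) = 126; 100 ⊕ 126 = 26.
P[2]: T = 43, S = E(K, T) = 125; 109 ⊕ 125 = 16.
P[3]: T = 44, S = E(K, T) = 132; 73 ⊕ 132 = 205.
P[4]: T = 45, S = E(K, T) = 131; 227 ⊕ 131 = 96.
P[5]: T = 46, S = E(K, T) = 130; 177 ⊕ 130 = 51.
Blocks that differ from the original plaintext: P[2].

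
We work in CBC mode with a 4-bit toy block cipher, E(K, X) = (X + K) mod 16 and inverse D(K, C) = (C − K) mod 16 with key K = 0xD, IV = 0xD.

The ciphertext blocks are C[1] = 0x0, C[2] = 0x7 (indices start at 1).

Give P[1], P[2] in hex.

P[1] = 0xE, P[2] = 0xA

CBC decryption: P_i = D(K, C_i) ⊕ C_{i−1}, with C_{0} = IV.
P[1]: D(K, 0x0) = 0x3; 0x3 ⊕ 0xD = 0xE.
P[2]: D(K, 0x7) = 0xA; 0xA ⊕ 0x0 = 0xA.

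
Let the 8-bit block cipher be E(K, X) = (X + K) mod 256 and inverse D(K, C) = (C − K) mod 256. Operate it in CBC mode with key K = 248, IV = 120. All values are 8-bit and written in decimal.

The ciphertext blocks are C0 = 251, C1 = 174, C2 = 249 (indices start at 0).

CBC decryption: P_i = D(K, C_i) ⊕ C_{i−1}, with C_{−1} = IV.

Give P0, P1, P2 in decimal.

P0 = 123, P1 = 77, P2 = 175

P0: D(K, 251) = 3; 3 ⊕ 120 = 123.
P1: D(K, 174) = 182; 182 ⊕ 251 = 77.
P2: D(K, 249) = 1; 1 ⊕ 174 = 175.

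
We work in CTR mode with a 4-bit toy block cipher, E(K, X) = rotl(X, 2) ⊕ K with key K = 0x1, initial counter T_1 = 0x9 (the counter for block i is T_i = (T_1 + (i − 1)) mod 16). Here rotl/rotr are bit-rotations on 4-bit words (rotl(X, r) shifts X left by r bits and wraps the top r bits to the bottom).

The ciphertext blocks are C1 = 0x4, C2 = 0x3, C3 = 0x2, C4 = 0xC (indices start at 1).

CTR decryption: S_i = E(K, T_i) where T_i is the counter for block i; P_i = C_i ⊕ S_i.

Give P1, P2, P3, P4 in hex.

P1: T = 0x9, S = E(K, T) = 0x7; 0x4 ⊕ 0x7 = 0x3.
P2: T = 0xA, S = E(K, T) = 0xB; 0x3 ⊕ 0xB = 0x8.
P3: T = 0xB, S = E(K, T) = 0xF; 0x2 ⊕ 0xF = 0xD.
P4: T = 0xC, S = E(K, T) = 0x2; 0xC ⊕ 0x2 = 0xE.

P1 = 0x3, P2 = 0x8, P3 = 0xD, P4 = 0xE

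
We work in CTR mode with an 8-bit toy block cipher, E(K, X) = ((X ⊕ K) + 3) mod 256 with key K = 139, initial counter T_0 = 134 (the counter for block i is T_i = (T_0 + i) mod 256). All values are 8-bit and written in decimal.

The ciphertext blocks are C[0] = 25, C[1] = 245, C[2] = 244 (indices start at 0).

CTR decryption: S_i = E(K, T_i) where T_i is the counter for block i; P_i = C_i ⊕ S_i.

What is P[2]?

P[2] = 242

P[2]: T = 136, S = E(K, T) = 6; 244 ⊕ 6 = 242.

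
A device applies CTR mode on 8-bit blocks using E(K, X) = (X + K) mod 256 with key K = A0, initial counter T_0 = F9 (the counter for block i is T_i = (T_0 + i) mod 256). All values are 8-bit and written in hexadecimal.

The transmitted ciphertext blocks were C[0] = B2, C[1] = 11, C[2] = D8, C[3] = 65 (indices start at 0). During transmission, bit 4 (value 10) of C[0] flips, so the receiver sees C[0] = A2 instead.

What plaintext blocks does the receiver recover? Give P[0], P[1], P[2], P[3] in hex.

CTR decryption: S_i = E(K, T_i) where T_i is the counter for block i; P_i = C_i ⊕ S_i.
Only C[0] changed, to A2. In CTR, a change in C_i flips the same bit in P_i only; the keystream is unaffected. Decrypting the received ciphertext:
P[0]: T = F9, S = E(K, T) = 99; A2 ⊕ 99 = 3B.
P[1]: T = FA, S = E(K, T) = 9A; 11 ⊕ 9A = 8B.
P[2]: T = FB, S = E(K, T) = 9B; D8 ⊕ 9B = 43.
P[3]: T = FC, S = E(K, T) = 9C; 65 ⊕ 9C = F9.
Blocks that differ from the original plaintext: P[0].

P[0] = 3B, P[1] = 8B, P[2] = 43, P[3] = F9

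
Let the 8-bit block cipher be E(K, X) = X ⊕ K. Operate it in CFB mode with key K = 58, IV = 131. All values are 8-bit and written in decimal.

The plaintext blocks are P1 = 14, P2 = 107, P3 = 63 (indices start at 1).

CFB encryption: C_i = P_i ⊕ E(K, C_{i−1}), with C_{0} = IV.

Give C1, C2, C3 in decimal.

C1: E(K, 131) = 185; 14 ⊕ 185 = 183.
C2: E(K, 183) = 141; 107 ⊕ 141 = 230.
C3: E(K, 230) = 220; 63 ⊕ 220 = 227.

C1 = 183, C2 = 230, C3 = 227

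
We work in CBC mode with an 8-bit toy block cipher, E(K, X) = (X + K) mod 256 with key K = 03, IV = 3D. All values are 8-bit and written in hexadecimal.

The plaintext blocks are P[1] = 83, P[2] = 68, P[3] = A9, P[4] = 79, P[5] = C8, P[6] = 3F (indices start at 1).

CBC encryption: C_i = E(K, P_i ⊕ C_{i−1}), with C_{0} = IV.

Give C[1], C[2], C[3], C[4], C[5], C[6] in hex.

C[1] = C1, C[2] = AC, C[3] = 08, C[4] = 74, C[5] = BF, C[6] = 83

C[1]: P[1] ⊕ 3D = BE; E(K, BE) = C1.
C[2]: P[2] ⊕ C1 = A9; E(K, A9) = AC.
C[3]: P[3] ⊕ AC = 05; E(K, 05) = 08.
C[4]: P[4] ⊕ 08 = 71; E(K, 71) = 74.
C[5]: P[5] ⊕ 74 = BC; E(K, BC) = BF.
C[6]: P[6] ⊕ BF = 80; E(K, 80) = 83.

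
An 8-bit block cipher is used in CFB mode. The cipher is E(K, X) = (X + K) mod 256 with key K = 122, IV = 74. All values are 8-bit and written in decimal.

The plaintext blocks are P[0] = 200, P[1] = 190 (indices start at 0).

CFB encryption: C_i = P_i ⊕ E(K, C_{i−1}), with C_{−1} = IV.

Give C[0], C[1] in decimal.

C[0]: E(K, 74) = 196; 200 ⊕ 196 = 12.
C[1]: E(K, 12) = 134; 190 ⊕ 134 = 56.

C[0] = 12, C[1] = 56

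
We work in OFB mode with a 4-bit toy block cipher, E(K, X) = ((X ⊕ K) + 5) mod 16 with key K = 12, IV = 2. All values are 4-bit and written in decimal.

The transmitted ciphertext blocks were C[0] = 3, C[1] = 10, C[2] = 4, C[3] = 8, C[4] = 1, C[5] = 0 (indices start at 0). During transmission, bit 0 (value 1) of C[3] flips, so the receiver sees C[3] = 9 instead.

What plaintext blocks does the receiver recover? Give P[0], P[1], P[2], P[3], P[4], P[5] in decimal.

OFB decryption: S_i = E(K, S_{i−1}) with S_{−1} = IV; P_i = C_i ⊕ S_i.
Only C[3] changed, to 9. In OFB, a change in C_i flips the same bit in P_i only; the keystream is unaffected. Decrypting the received ciphertext:
P[0]: S = E(K, 2) = 3; 3 ⊕ 3 = 0.
P[1]: S = E(K, 3) = 4; 10 ⊕ 4 = 14.
P[2]: S = E(K, 4) = 13; 4 ⊕ 13 = 9.
P[3]: S = E(K, 13) = 6; 9 ⊕ 6 = 15.
P[4]: S = E(K, 6) = 15; 1 ⊕ 15 = 14.
P[5]: S = E(K, 15) = 8; 0 ⊕ 8 = 8.
Blocks that differ from the original plaintext: P[3].

P[0] = 0, P[1] = 14, P[2] = 9, P[3] = 15, P[4] = 14, P[5] = 8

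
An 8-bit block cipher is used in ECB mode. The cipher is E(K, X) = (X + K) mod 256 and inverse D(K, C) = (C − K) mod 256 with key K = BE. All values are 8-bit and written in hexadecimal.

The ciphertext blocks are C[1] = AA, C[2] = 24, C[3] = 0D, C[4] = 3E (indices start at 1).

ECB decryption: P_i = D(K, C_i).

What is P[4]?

P[4]: D(K, 3E) = 80.

P[4] = 80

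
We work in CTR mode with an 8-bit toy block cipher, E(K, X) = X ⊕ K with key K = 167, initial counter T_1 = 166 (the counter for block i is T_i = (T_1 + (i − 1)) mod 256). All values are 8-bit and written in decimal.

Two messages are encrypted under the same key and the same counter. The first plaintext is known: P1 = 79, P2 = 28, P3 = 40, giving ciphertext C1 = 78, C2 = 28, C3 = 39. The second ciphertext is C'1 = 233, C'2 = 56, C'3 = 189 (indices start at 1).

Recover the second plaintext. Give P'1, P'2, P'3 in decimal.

P'1 = 232, P'2 = 56, P'3 = 178

In CTR with a reused counter, both messages share the same keystream S_i, so C_i ⊕ C'_i = P_i ⊕ P'_i and thus P'_i = P_i ⊕ C_i ⊕ C'_i.
P'1: 79 ⊕ 78 ⊕ 233 = 232.
P'2: 28 ⊕ 28 ⊕ 56 = 56.
P'3: 40 ⊕ 39 ⊕ 189 = 178.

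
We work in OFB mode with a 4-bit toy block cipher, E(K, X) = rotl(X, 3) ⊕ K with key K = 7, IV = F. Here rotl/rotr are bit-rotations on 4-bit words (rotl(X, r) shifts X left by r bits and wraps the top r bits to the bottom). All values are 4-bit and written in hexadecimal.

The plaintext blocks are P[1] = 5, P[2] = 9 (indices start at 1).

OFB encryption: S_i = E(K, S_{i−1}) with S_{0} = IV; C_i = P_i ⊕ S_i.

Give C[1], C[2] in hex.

C[1]: S = E(K, F) = 8; 5 ⊕ 8 = D.
C[2]: S = E(K, 8) = 3; 9 ⊕ 3 = A.

C[1] = D, C[2] = A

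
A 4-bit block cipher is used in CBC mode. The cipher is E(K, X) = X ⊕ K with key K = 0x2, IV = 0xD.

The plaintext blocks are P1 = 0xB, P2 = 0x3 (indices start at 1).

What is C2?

CBC encryption: C_i = E(K, P_i ⊕ C_{i−1}), with C_{0} = IV.
C1: P1 ⊕ 0xD = 0x6; E(K, 0x6) = 0x4.
C2: P2 ⊕ 0x4 = 0x7; E(K, 0x7) = 0x5.

C2 = 0x5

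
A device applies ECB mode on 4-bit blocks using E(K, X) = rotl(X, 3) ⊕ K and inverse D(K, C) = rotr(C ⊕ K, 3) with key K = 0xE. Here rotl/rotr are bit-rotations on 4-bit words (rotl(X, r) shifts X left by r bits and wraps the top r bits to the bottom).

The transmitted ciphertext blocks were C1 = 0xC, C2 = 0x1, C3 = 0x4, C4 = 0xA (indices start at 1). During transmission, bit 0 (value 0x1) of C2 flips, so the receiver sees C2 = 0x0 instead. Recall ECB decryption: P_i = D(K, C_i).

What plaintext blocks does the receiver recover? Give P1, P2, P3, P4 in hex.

Only C2 changed, to 0x0. In ECB, a change in C_i affects only P_i. Decrypting the received ciphertext:
P1: D(K, 0xC) = 0x4.
P2: D(K, 0x0) = 0xD.
P3: D(K, 0x4) = 0x5.
P4: D(K, 0xA) = 0x8.
Blocks that differ from the original plaintext: P2.

P1 = 0x4, P2 = 0xD, P3 = 0x5, P4 = 0x8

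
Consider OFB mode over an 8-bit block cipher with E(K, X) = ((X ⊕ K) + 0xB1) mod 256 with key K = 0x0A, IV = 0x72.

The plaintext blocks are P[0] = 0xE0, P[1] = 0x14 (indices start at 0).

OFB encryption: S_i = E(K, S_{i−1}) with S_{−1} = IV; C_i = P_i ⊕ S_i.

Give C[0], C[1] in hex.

C[0] = 0xC9, C[1] = 0xC0

C[0]: S = E(K, 0x72) = 0x29; 0xE0 ⊕ 0x29 = 0xC9.
C[1]: S = E(K, 0x29) = 0xD4; 0x14 ⊕ 0xD4 = 0xC0.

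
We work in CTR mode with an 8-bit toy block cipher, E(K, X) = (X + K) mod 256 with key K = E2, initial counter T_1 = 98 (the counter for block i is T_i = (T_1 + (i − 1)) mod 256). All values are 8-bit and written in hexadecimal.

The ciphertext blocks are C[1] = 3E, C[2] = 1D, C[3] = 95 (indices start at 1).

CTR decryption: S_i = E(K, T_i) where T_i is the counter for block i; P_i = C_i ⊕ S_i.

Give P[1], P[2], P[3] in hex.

P[1]: T = 98, S = E(K, T) = 7A; 3E ⊕ 7A = 44.
P[2]: T = 99, S = E(K, T) = 7B; 1D ⊕ 7B = 66.
P[3]: T = 9A, S = E(K, T) = 7C; 95 ⊕ 7C = E9.

P[1] = 44, P[2] = 66, P[3] = E9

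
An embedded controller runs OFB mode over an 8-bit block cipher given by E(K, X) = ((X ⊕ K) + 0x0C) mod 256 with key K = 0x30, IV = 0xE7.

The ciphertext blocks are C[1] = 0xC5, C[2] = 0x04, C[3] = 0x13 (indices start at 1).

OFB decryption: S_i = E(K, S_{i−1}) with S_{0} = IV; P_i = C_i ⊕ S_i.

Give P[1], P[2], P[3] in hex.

P[1]: S = E(K, 0xE7) = 0xE3; 0xC5 ⊕ 0xE3 = 0x26.
P[2]: S = E(K, 0xE3) = 0xDF; 0x04 ⊕ 0xDF = 0xDB.
P[3]: S = E(K, 0xDF) = 0xFB; 0x13 ⊕ 0xFB = 0xE8.

P[1] = 0x26, P[2] = 0xDB, P[3] = 0xE8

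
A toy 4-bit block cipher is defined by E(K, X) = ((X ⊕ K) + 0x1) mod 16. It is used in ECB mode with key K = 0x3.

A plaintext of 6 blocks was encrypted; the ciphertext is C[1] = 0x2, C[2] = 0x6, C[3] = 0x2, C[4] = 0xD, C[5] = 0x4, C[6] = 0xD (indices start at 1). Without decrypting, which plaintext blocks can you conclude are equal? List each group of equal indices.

P[1] = P[3]; P[4] = P[6]

ECB encrypts each block independently with the same key, so equal ciphertext blocks imply equal plaintext blocks.
C[1] = C[3] = 0x2, so P[1] = P[3].
C[4] = C[6] = 0xD, so P[4] = P[6].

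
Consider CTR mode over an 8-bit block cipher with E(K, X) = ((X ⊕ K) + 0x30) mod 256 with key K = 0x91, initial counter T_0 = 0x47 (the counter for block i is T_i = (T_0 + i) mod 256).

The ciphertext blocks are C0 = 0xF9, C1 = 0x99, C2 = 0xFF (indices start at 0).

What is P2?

CTR decryption: S_i = E(K, T_i) where T_i is the counter for block i; P_i = C_i ⊕ S_i.
P2: T = 0x49, S = E(K, T) = 0x08; 0xFF ⊕ 0x08 = 0xF7.

P2 = 0xF7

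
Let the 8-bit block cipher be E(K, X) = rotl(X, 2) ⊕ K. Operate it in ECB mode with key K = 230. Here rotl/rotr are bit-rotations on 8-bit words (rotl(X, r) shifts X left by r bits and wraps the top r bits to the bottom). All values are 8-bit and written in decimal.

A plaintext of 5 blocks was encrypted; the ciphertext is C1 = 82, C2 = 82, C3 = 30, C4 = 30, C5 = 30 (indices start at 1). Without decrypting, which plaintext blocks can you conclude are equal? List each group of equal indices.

P1 = P2; P3 = P4 = P5

ECB encrypts each block independently with the same key, so equal ciphertext blocks imply equal plaintext blocks.
C1 = C2 = 82, so P1 = P2.
C3 = C4 = C5 = 30, so P3 = P4 = P5.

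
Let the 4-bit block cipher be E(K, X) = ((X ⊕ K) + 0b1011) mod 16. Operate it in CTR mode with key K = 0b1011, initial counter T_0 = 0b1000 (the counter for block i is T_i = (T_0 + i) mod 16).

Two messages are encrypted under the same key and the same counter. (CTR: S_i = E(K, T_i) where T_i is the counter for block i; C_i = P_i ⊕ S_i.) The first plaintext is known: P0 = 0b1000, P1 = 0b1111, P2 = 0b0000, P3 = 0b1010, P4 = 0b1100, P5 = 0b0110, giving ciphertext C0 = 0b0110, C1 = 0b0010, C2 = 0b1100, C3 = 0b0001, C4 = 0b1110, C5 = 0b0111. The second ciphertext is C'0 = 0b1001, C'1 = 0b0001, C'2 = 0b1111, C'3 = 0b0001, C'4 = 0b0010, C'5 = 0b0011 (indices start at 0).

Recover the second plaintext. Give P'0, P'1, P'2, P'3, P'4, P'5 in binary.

P'0 = 0b0111, P'1 = 0b1100, P'2 = 0b0011, P'3 = 0b1010, P'4 = 0b0000, P'5 = 0b0010

In CTR with a reused counter, both messages share the same keystream S_i, so C_i ⊕ C'_i = P_i ⊕ P'_i and thus P'_i = P_i ⊕ C_i ⊕ C'_i.
P'0: 0b1000 ⊕ 0b0110 ⊕ 0b1001 = 0b0111.
P'1: 0b1111 ⊕ 0b0010 ⊕ 0b0001 = 0b1100.
P'2: 0b0000 ⊕ 0b1100 ⊕ 0b1111 = 0b0011.
P'3: 0b1010 ⊕ 0b0001 ⊕ 0b0001 = 0b1010.
P'4: 0b1100 ⊕ 0b1110 ⊕ 0b0010 = 0b0000.
P'5: 0b0110 ⊕ 0b0111 ⊕ 0b0011 = 0b0010.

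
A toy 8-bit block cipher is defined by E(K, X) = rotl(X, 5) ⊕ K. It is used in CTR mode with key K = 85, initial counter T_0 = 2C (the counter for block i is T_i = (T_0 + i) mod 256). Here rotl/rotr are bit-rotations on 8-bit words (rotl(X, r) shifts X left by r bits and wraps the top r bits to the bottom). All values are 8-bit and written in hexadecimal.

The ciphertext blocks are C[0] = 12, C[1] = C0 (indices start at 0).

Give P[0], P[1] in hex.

P[0] = 12, P[1] = E0

CTR decryption: S_i = E(K, T_i) where T_i is the counter for block i; P_i = C_i ⊕ S_i.
P[0]: T = 2C, S = E(K, T) = 00; 12 ⊕ 00 = 12.
P[1]: T = 2D, S = E(K, T) = 20; C0 ⊕ 20 = E0.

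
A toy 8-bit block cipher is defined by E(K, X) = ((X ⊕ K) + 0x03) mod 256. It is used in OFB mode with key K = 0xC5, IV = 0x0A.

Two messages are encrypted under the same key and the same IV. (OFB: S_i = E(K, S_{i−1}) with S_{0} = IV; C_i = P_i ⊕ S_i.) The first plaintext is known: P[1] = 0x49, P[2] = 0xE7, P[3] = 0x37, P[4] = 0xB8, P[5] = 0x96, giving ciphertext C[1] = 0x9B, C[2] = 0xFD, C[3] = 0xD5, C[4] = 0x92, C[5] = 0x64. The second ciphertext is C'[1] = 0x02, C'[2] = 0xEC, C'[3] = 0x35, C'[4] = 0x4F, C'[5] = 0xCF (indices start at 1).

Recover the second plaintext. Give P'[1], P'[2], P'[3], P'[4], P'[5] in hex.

In OFB with a reused IV, both messages share the same keystream S_i, so C_i ⊕ C'_i = P_i ⊕ P'_i and thus P'_i = P_i ⊕ C_i ⊕ C'_i.
P'[1]: 0x49 ⊕ 0x9B ⊕ 0x02 = 0xD0.
P'[2]: 0xE7 ⊕ 0xFD ⊕ 0xEC = 0xF6.
P'[3]: 0x37 ⊕ 0xD5 ⊕ 0x35 = 0xD7.
P'[4]: 0xB8 ⊕ 0x92 ⊕ 0x4F = 0x65.
P'[5]: 0x96 ⊕ 0x64 ⊕ 0xCF = 0x3D.

P'[1] = 0xD0, P'[2] = 0xF6, P'[3] = 0xD7, P'[4] = 0x65, P'[5] = 0x3D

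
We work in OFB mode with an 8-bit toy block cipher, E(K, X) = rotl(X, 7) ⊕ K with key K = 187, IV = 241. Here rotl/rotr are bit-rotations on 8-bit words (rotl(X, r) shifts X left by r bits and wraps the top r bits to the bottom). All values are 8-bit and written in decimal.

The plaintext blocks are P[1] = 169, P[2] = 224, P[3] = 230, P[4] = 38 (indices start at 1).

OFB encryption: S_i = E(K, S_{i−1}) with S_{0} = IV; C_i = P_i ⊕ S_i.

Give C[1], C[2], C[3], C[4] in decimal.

C[1]: S = E(K, 241) = 67; 169 ⊕ 67 = 234.
C[2]: S = E(K, 67) = 26; 224 ⊕ 26 = 250.
C[3]: S = E(K, 26) = 182; 230 ⊕ 182 = 80.
C[4]: S = E(K, 182) = 224; 38 ⊕ 224 = 198.

C[1] = 234, C[2] = 250, C[3] = 80, C[4] = 198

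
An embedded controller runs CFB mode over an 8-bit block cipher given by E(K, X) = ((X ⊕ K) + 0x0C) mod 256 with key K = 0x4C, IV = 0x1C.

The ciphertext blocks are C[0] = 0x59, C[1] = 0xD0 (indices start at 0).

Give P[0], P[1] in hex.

P[0] = 0x05, P[1] = 0xF1

CFB decryption: P_i = C_i ⊕ E(K, C_{i−1}), with C_{−1} = IV.
P[0]: E(K, 0x1C) = 0x5C; 0x59 ⊕ 0x5C = 0x05.
P[1]: E(K, 0x59) = 0x21; 0xD0 ⊕ 0x21 = 0xF1.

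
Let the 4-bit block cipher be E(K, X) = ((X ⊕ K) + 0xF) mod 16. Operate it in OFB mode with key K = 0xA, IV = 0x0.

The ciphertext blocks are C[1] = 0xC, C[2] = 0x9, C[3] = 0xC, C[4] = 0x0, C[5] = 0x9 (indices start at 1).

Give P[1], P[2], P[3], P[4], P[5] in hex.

OFB decryption: S_i = E(K, S_{i−1}) with S_{0} = IV; P_i = C_i ⊕ S_i.
P[1]: S = E(K, 0x0) = 0x9; 0xC ⊕ 0x9 = 0x5.
P[2]: S = E(K, 0x9) = 0x2; 0x9 ⊕ 0x2 = 0xB.
P[3]: S = E(K, 0x2) = 0x7; 0xC ⊕ 0x7 = 0xB.
P[4]: S = E(K, 0x7) = 0xC; 0x0 ⊕ 0xC = 0xC.
P[5]: S = E(K, 0xC) = 0x5; 0x9 ⊕ 0x5 = 0xC.

P[1] = 0x5, P[2] = 0xB, P[3] = 0xB, P[4] = 0xC, P[5] = 0xC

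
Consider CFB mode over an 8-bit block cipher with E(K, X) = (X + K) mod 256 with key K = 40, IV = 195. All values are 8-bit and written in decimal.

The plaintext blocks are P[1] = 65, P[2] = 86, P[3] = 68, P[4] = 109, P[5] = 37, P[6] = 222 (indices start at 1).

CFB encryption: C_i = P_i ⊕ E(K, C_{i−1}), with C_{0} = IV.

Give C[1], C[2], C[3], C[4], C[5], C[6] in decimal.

C[1] = 170, C[2] = 132, C[3] = 232, C[4] = 125, C[5] = 128, C[6] = 118

C[1]: E(K, 195) = 235; 65 ⊕ 235 = 170.
C[2]: E(K, 170) = 210; 86 ⊕ 210 = 132.
C[3]: E(K, 132) = 172; 68 ⊕ 172 = 232.
C[4]: E(K, 232) = 16; 109 ⊕ 16 = 125.
C[5]: E(K, 125) = 165; 37 ⊕ 165 = 128.
C[6]: E(K, 128) = 168; 222 ⊕ 168 = 118.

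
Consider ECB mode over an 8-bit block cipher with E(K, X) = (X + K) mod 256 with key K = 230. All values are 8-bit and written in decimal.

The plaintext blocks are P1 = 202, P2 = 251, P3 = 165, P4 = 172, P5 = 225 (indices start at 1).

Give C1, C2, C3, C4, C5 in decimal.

C1 = 176, C2 = 225, C3 = 139, C4 = 146, C5 = 199

ECB encryption: C_i = E(K, P_i).
C1: E(K, 202) = 176.
C2: E(K, 251) = 225.
C3: E(K, 165) = 139.
C4: E(K, 172) = 146.
C5: E(K, 225) = 199.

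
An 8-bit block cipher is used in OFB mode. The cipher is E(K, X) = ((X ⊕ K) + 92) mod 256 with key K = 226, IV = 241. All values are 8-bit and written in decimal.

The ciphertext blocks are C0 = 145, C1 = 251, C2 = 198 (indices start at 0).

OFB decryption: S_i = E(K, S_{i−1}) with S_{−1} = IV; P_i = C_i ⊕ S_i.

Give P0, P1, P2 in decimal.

P0 = 254, P1 = 18, P2 = 161

P0: S = E(K, 241) = 111; 145 ⊕ 111 = 254.
P1: S = E(K, 111) = 233; 251 ⊕ 233 = 18.
P2: S = E(K, 233) = 103; 198 ⊕ 103 = 161.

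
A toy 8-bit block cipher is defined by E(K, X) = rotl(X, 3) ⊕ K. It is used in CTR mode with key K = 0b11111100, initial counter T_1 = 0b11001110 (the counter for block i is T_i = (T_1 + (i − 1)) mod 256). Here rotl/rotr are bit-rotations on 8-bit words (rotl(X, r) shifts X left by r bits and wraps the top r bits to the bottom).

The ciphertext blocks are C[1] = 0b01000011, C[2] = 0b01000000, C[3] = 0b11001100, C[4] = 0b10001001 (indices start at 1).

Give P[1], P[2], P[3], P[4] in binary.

CTR decryption: S_i = E(K, T_i) where T_i is the counter for block i; P_i = C_i ⊕ S_i.
P[1]: T = 0b11001110, S = E(K, T) = 0b10001010; 0b01000011 ⊕ 0b10001010 = 0b11001001.
P[2]: T = 0b11001111, S = E(K, T) = 0b10000010; 0b01000000 ⊕ 0b10000010 = 0b11000010.
P[3]: T = 0b11010000, S = E(K, T) = 0b01111010; 0b11001100 ⊕ 0b01111010 = 0b10110110.
P[4]: T = 0b11010001, S = E(K, T) = 0b01110010; 0b10001001 ⊕ 0b01110010 = 0b11111011.

P[1] = 0b11001001, P[2] = 0b11000010, P[3] = 0b10110110, P[4] = 0b11111011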